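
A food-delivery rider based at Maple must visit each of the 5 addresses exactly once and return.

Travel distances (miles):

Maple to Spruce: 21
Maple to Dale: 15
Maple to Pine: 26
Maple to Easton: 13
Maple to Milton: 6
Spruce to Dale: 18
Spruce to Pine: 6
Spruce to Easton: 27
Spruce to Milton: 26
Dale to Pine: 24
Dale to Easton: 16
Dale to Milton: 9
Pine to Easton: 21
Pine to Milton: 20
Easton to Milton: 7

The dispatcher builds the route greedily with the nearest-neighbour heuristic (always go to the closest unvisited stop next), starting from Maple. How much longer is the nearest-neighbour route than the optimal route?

From Maple: Milton=6, Easton=13, Dale=15, Spruce=21, Pine=26 → choose Milton (6).
From Milton: Easton=7, Dale=9, Pine=20, Spruce=26 → choose Easton (7).
From Easton: Dale=16, Pine=21, Spruce=27 → choose Dale (16).
From Dale: Spruce=18, Pine=24 → choose Spruce (18).
From Spruce: Pine=6 → choose Pine (6).
NN route Maple → Milton → Easton → Dale → Spruce → Pine → Maple costs 79.
Optimal: Maple → Dale → Spruce → Pine → Easton → Milton → Maple costs 73 (by enumerating all 60 distinct tours).
Excess = 79 − 73 = 6.

6 miles longer than the optimal tour.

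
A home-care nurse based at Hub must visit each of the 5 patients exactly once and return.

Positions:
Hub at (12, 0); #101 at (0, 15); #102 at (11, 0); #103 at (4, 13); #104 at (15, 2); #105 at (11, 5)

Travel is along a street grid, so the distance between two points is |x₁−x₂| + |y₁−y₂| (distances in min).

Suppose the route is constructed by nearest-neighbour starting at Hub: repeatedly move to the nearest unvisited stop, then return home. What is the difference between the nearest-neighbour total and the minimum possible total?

The nearest-neighbour route is 8 min longer than optimal.

From Hub: #102=1, #104=5, #105=6, #103=21, #101=27 → choose #102 (1).
From #102: #105=5, #104=6, #103=20, #101=26 → choose #105 (5).
From #105: #104=7, #103=15, #101=21 → choose #104 (7).
From #104: #103=22, #101=28 → choose #103 (22).
From #103: #101=6 → choose #101 (6).
NN route Hub → #102 → #105 → #104 → #103 → #101 → Hub costs 68.
Optimal: Hub → #102 → #101 → #103 → #105 → #104 → Hub costs 60 (by enumerating all 60 distinct tours).
Excess = 68 − 60 = 8.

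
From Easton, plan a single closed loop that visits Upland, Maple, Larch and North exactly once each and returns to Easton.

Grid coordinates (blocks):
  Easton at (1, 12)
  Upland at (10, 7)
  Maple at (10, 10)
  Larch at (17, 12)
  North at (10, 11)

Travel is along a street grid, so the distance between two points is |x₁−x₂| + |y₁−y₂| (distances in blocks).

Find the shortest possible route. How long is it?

There are 12 distinct closed tours to check (reversals are equivalent).
Easton - Upland - Maple - Larch - North - Easton: 14+3+9+8+10 = 44
Easton - Upland - Maple - North - Larch - Easton: 14+3+1+8+16 = 42
Easton - Upland - Larch - Maple - North - Easton: 14+12+9+1+10 = 46
Easton - Upland - Larch - North - Maple - Easton: 14+12+8+1+11 = 46
Easton - Upland - North - Maple - Larch - Easton: 14+4+1+9+16 = 44
Easton - Upland - North - Larch - Maple - Easton: 14+4+8+9+11 = 46
Easton - Maple - Upland - Larch - North - Easton: 11+3+12+8+10 = 44
Easton - Maple - Upland - North - Larch - Easton: 11+3+4+8+16 = 42
Easton - Maple - Larch - Upland - North - Easton: 11+9+12+4+10 = 46
Easton - Maple - North - Upland - Larch - Easton: 11+1+4+12+16 = 44
Easton - Larch - Upland - Maple - North - Easton: 16+12+3+1+10 = 42
Easton - Larch - Maple - Upland - North - Easton: 16+9+3+4+10 = 42
The minimum is 42.
One optimal route: Easton → Upland → Maple → North → Larch → Easton (or its reverse).

42 blocks — the shortest possible round trip.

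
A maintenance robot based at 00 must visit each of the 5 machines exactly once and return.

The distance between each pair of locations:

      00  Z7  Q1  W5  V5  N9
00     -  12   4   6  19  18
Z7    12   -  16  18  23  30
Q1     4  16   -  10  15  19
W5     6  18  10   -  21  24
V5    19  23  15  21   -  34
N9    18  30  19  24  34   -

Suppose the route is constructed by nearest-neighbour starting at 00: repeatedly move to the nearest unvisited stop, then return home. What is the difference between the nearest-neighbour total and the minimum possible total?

Excess over optimum: 8.

00: Q1=4, W5=6, Z7=12, N9=18, V5=19 ⇒ Q1
Q1: W5=10, V5=15, Z7=16, N9=19 ⇒ W5
W5: Z7=18, V5=21, N9=24 ⇒ Z7
Z7: V5=23, N9=30 ⇒ V5
V5: N9=34 ⇒ N9
NN route 00 → Q1 → W5 → Z7 → V5 → N9 → 00 costs 107.
Optimal: 00 → Z7 → V5 → Q1 → N9 → W5 → 00 costs 99 (by enumerating all 60 distinct tours).
Excess = 107 − 99 = 8.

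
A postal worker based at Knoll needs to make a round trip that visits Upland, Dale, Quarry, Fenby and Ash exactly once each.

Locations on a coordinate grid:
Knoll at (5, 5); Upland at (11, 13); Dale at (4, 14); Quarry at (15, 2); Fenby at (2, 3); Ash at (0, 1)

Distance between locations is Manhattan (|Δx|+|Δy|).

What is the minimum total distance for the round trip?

With 5 stops there are 5!/2 = 60 distinct round trips (a route and its reverse cost the same).
Knoll - Upland - Dale - Quarry - Fenby - Ash - Knoll: 14+8+23+14+4+9 = 72
Knoll - Upland - Dale - Quarry - Ash - Fenby - Knoll: 14+8+23+16+4+5 = 70
Knoll - Upland - Dale - Fenby - Quarry - Ash - Knoll: 14+8+13+14+16+9 = 74
Knoll - Upland - Dale - Fenby - Ash - Quarry - Knoll: 14+8+13+4+16+13 = 68
Knoll - Upland - Dale - Ash - Quarry - Fenby - Knoll: 14+8+17+16+14+5 = 74
Knoll - Upland - Dale - Ash - Fenby - Quarry - Knoll: 14+8+17+4+14+13 = 70
Knoll - Upland - Quarry - Dale - Fenby - Ash - Knoll: 14+15+23+13+4+9 = 78
Knoll - Upland - Quarry - Dale - Ash - Fenby - Knoll: 14+15+23+17+4+5 = 78
Knoll - Upland - Quarry - Fenby - Dale - Ash - Knoll: 14+15+14+13+17+9 = 82
Knoll - Upland - Quarry - Fenby - Ash - Dale - Knoll: 14+15+14+4+17+10 = 74
Knoll - Upland - Quarry - Ash - Dale - Fenby - Knoll: 14+15+16+17+13+5 = 80
Knoll - Upland - Quarry - Ash - Fenby - Dale - Knoll: 14+15+16+4+13+10 = 72
Knoll - Upland - Fenby - Dale - Quarry - Ash - Knoll: 14+19+13+23+16+9 = 94
Knoll - Upland - Fenby - Dale - Ash - Quarry - Knoll: 14+19+13+17+16+13 = 92
… (46 more)
Knoll - Dale - Upland - Quarry - Ash - Fenby - Knoll: 10+8+15+16+4+5 = 58  ← best
The minimum is 58.
One optimal route: Knoll → Dale → Upland → Quarry → Ash → Fenby → Knoll (or its reverse).

58 — the shortest possible round trip.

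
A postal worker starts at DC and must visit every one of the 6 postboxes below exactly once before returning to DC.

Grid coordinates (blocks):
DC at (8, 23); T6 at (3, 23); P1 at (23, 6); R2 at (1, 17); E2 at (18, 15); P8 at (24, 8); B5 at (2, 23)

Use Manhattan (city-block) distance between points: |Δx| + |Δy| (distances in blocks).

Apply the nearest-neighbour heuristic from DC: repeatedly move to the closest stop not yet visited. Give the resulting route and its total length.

80 blocks along DC → T6 → B5 → R2 → E2 → P8 → P1 → DC.

At DC the remaining stops are T6 5, B5 6, R2 13, E2 18, P8 31, P1 32; go to T6.
At T6 the remaining stops are B5 1, R2 8, E2 23, P8 36, P1 37; go to B5.
At B5 the remaining stops are R2 7, E2 24, P8 37, P1 38; go to R2.
At R2 the remaining stops are E2 19, P8 32, P1 33; go to E2.
At E2 the remaining stops are P8 13, P1 14; go to P8.
At P8 the remaining stops are P1 3; go to P1.
Return P1→DC: 32.
Total = 5 + 1 + 7 + 19 + 13 + 3 + 32 = 80.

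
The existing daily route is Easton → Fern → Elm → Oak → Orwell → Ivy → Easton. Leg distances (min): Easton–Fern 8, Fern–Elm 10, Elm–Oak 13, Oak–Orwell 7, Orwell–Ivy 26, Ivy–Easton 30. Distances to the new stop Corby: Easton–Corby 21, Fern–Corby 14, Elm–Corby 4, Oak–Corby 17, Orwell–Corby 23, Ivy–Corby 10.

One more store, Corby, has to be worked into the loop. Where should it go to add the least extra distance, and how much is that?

Insertion cost between consecutive stops i–j is d(i,Corby) + d(Corby,j) − d(i,j):
  between Easton and Fern: 21 + 14 − 8 = 27
  between Fern and Elm: 14 + 4 − 10 = 8
  between Elm and Oak: 4 + 17 − 13 = 8
  between Oak and Orwell: 17 + 23 − 7 = 33
  between Orwell and Ivy: 23 + 10 − 26 = 7
  between Ivy and Easton: 10 + 21 − 30 = 1
Cheapest insertion is between Ivy and Easton, adding 1.
New total = 94 + 1 = 95.

+1 min — insert Corby between Ivy and Easton.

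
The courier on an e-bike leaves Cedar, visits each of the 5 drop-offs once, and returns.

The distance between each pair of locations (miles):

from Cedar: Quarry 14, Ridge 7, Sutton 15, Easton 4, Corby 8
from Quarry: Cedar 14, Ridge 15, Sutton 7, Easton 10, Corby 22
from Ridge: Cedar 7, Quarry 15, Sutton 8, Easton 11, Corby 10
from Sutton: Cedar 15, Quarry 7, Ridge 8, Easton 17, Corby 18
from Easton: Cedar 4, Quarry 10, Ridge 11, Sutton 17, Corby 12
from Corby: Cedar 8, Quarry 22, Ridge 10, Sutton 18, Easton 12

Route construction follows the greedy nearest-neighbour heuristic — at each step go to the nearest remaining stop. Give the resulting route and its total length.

Total distance 47 miles via the nearest-neighbour route Cedar → Easton → Quarry → Sutton → Ridge → Corby → Cedar.

From Cedar: distances to unvisited — Easton=4, Ridge=7, Corby=8, Quarry=14, Sutton=15. Nearest is Easton (4).
From Easton: distances to unvisited — Quarry=10, Ridge=11, Corby=12, Sutton=17. Nearest is Quarry (10).
From Quarry: distances to unvisited — Sutton=7, Ridge=15, Corby=22. Nearest is Sutton (7).
From Sutton: distances to unvisited — Ridge=8, Corby=18. Nearest is Ridge (8).
From Ridge: distances to unvisited — Corby=10. Nearest is Corby (10).
Return Corby→Cedar: 8.
Total = 4 + 10 + 7 + 8 + 10 + 8 = 47.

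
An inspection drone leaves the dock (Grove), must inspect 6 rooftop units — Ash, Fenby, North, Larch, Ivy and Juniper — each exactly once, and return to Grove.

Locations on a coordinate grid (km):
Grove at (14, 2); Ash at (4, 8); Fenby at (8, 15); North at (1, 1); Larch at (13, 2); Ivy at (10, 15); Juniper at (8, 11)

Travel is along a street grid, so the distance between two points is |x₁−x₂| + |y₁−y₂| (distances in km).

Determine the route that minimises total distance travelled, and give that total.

There are 360 distinct closed tours to check (reversals are equivalent).
Grove - Ash - Fenby - North - Larch - Ivy - Juniper - Grove: 16+11+21+13+16+6+15 = 98
Grove - Ash - Fenby - North - Larch - Juniper - Ivy - Grove: 16+11+21+13+14+6+17 = 98
Grove - Ash - Fenby - North - Ivy - Larch - Juniper - Grove: 16+11+21+23+16+14+15 = 116
Grove - Ash - Fenby - North - Ivy - Juniper - Larch - Grove: 16+11+21+23+6+14+1 = 92
Grove - Ash - Fenby - North - Juniper - Larch - Ivy - Grove: 16+11+21+17+14+16+17 = 112
Grove - Ash - Fenby - North - Juniper - Ivy - Larch - Grove: 16+11+21+17+6+16+1 = 88
Grove - Ash - Fenby - Larch - North - Ivy - Juniper - Grove: 16+11+18+13+23+6+15 = 102
Grove - Ash - Fenby - Larch - North - Juniper - Ivy - Grove: 16+11+18+13+17+6+17 = 98
… (352 more)
Grove - North - Ash - Juniper - Fenby - Ivy - Larch - Grove: 14+10+7+4+2+16+1 = 54  ← best
The minimum is 54.
One optimal route: Grove → North → Ash → Juniper → Fenby → Ivy → Larch → Grove (or its reverse).

Minimum total distance: 54 km.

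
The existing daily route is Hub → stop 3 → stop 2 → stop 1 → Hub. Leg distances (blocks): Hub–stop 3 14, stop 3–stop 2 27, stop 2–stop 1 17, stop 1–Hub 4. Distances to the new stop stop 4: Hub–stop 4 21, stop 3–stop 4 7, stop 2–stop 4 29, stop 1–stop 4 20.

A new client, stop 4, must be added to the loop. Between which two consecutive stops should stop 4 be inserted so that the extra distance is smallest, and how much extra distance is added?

Insertion cost between consecutive stops i–j is d(i,stop 4) + d(stop 4,j) − d(i,j):
  between Hub and stop 3: 21 + 7 − 14 = 14
  between stop 3 and stop 2: 7 + 29 − 27 = 9
  between stop 2 and stop 1: 29 + 20 − 17 = 32
  between stop 1 and Hub: 20 + 21 − 4 = 37
Cheapest insertion is between stop 3 and stop 2, adding 9.
New total = 62 + 9 = 71.

+9 blocks — insert stop 4 between stop 3 and stop 2.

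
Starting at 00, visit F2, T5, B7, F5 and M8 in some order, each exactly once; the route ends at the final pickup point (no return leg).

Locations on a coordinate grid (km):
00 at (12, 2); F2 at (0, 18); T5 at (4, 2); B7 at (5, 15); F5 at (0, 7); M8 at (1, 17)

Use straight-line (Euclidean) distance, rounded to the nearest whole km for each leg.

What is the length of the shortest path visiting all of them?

There are 5! = 120 possible orderings.
00 → F2 → T5 → B7 → F5 → M8: 20+16+13+9+10 = 68
00 → F2 → T5 → B7 → M8 → F5: 20+16+13+4+10 = 63
00 → F2 → T5 → F5 → B7 → M8: 20+16+6+9+4 = 55
00 → F2 → T5 → F5 → M8 → B7: 20+16+6+10+4 = 56
00 → F2 → T5 → M8 → B7 → F5: 20+16+15+4+9 = 64
00 → F2 → T5 → M8 → F5 → B7: 20+16+15+10+9 = 70
00 → F2 → B7 → T5 → F5 → M8: 20+6+13+6+10 = 55
00 → F2 → B7 → T5 → M8 → F5: 20+6+13+15+10 = 64
00 → F2 → B7 → F5 → T5 → M8: 20+6+9+6+15 = 56
00 → F2 → B7 → F5 → M8 → T5: 20+6+9+10+15 = 60
00 → F2 → B7 → M8 → T5 → F5: 20+6+4+15+6 = 51
00 → F2 → B7 → M8 → F5 → T5: 20+6+4+10+6 = 46
00 → F2 → F5 → T5 → B7 → M8: 20+11+6+13+4 = 54
00 → F2 → F5 → T5 → M8 → B7: 20+11+6+15+4 = 56
… (106 more)
00 → T5 → F5 → B7 → M8 → F2: 8+6+9+4+1 = 28  ← best
The minimum is 28.
One shortest path: 00 → T5 → F5 → B7 → M8 → F2.

Shortest open route: 28 km.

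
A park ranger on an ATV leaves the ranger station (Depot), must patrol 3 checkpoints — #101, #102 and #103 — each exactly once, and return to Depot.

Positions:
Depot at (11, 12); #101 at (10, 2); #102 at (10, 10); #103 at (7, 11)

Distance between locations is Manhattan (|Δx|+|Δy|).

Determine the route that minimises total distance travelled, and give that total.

Minimum total distance: 28.

With 3 stops there are 3!/2 = 3 distinct round trips (a route and its reverse cost the same).
Depot → #101 → #102 → #103 → Depot: 11+8+4+5 = 28
Depot → #101 → #103 → #102 → Depot: 11+12+4+3 = 30
Depot → #102 → #101 → #103 → Depot: 3+8+12+5 = 28
The minimum is 28.
One optimal route: Depot → #101 → #102 → #103 → Depot (or its reverse).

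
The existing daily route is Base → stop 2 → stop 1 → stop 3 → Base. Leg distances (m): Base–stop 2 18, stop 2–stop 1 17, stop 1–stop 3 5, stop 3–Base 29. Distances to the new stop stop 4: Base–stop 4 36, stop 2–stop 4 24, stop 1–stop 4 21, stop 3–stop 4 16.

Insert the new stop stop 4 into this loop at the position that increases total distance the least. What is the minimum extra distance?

Insertion cost between consecutive stops i–j is d(i,stop 4) + d(stop 4,j) − d(i,j):
  between Base and stop 2: 36 + 24 − 18 = 42
  between stop 2 and stop 1: 24 + 21 − 17 = 28
  between stop 1 and stop 3: 21 + 16 − 5 = 32
  between stop 3 and Base: 16 + 36 − 29 = 23
Cheapest insertion is between stop 3 and Base, adding 23.
New total = 69 + 23 = 92.

+23 m — insert stop 4 between stop 3 and Base.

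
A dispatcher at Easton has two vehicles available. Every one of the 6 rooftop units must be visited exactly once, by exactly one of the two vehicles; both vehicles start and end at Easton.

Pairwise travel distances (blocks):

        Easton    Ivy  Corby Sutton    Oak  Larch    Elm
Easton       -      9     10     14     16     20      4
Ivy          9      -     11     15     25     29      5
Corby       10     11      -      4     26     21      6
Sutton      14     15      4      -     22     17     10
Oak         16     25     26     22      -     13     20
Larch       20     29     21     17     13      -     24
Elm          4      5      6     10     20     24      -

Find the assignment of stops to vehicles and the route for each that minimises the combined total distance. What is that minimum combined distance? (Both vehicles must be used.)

Check every non-empty split of the stops between the two vehicles; for each half take its own optimal tour:
  {Ivy} + {Corby, Sutton, Oak, Larch, Elm}: 18 + 60 = 78
  {Corby} + {Ivy, Sutton, Oak, Larch, Elm}: 20 + 70 = 90
  {Ivy, Corby} + {Sutton, Oak, Larch, Elm}: 30 + 60 = 90
  {Sutton} + {Ivy, Corby, Oak, Larch, Elm}: 28 + 70 = 98
  {Ivy, Sutton} + {Corby, Oak, Larch, Elm}: 38 + 60 = 98
  {Corby, Sutton} + {Ivy, Oak, Larch, Elm}: 28 + 67 = 95
  … (31 splits in total)
Best: vehicle 1 Easton → Ivy → Easton = 18; vehicle 2 Easton → Oak → Larch → Sutton → Corby → Elm → Easton = 60; combined 78.

78 blocks — the smallest possible combined total.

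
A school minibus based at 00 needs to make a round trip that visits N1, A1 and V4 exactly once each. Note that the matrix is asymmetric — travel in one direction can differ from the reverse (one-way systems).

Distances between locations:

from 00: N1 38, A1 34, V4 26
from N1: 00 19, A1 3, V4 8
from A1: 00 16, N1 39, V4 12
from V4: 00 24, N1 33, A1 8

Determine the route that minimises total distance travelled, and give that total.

70 — the shortest possible round trip.

00 → N1 → A1 → V4 → 00: 38+3+12+24 = 77
00 → N1 → V4 → A1 → 00: 38+8+8+16 = 70
00 → A1 → N1 → V4 → 00: 34+39+8+24 = 105
00 → A1 → V4 → N1 → 00: 34+12+33+19 = 98
00 → V4 → N1 → A1 → 00: 26+33+3+16 = 78
00 → V4 → A1 → N1 → 00: 26+8+39+19 = 92
The minimum is 70.
One optimal route: 00 → N1 → V4 → A1 → 00.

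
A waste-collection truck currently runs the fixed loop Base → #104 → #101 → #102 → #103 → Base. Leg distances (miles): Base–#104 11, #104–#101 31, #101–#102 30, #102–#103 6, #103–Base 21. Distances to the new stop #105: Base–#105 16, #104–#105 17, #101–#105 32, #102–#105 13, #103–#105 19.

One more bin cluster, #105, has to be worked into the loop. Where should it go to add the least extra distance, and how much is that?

Minimum extra distance: 14 miles, inserting #105 between #103 and Base.

Insertion cost between consecutive stops i–j is d(i,#105) + d(#105,j) − d(i,j):
  between Base and #104: 16 + 17 − 11 = 22
  between #104 and #101: 17 + 32 − 31 = 18
  between #101 and #102: 32 + 13 − 30 = 15
  between #102 and #103: 13 + 19 − 6 = 26
  between #103 and Base: 19 + 16 − 21 = 14
Cheapest insertion is between #103 and Base, adding 14.
New total = 99 + 14 = 113.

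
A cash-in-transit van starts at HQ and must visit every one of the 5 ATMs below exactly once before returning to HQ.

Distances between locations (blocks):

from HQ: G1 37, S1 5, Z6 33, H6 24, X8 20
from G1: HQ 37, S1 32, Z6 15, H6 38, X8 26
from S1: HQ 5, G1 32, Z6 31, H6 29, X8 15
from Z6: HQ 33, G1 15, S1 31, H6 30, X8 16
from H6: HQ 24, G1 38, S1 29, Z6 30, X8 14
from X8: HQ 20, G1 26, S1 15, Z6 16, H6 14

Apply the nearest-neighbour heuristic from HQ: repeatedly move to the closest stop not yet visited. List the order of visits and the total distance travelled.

From HQ: distances to unvisited — S1=5, X8=20, H6=24, Z6=33, G1=37. Nearest is S1 (5).
From S1: distances to unvisited — X8=15, H6=29, Z6=31, G1=32. Nearest is X8 (15).
From X8: distances to unvisited — H6=14, Z6=16, G1=26. Nearest is H6 (14).
From H6: distances to unvisited — Z6=30, G1=38. Nearest is Z6 (30).
From Z6: distances to unvisited — G1=15. Nearest is G1 (15).
Return G1→HQ: 37.
Total = 5 + 15 + 14 + 30 + 15 + 37 = 116.

116 blocks along HQ → S1 → X8 → H6 → Z6 → G1 → HQ.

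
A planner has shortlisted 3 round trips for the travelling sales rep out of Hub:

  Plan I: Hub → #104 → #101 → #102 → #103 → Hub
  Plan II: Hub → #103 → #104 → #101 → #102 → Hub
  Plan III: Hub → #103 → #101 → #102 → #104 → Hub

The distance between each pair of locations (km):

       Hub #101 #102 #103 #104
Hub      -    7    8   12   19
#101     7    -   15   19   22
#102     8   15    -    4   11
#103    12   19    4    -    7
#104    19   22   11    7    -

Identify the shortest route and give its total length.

Shortest is Plan II, total 64 km.

Plan I: 19 + 22 + 15 + 4 + 12 = 72
Plan II: 12 + 7 + 22 + 15 + 8 = 64
Plan III: 12 + 19 + 15 + 11 + 19 = 76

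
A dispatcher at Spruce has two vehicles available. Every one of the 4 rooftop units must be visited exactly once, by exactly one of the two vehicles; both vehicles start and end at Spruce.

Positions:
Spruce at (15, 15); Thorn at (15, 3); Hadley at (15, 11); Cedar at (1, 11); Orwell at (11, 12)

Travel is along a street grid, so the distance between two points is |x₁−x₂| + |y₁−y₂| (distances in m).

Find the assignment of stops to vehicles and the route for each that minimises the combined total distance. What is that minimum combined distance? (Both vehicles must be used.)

There are 2^3 − 1 = 7 ways to divide the 4 stops into two non-empty groups. For each, the best each vehicle can do is its own shortest tour through its group:
  {Thorn} + {Hadley, Cedar, Orwell}: 24 + 36 = 60
  {Hadley} + {Thorn, Cedar, Orwell}: 8 + 52 = 60
  {Thorn, Hadley} + {Cedar, Orwell}: 24 + 36 = 60
  {Cedar} + {Thorn, Hadley, Orwell}: 36 + 32 = 68
  {Thorn, Cedar} + {Hadley, Orwell}: 52 + 16 = 68
  {Hadley, Cedar} + {Thorn, Orwell}: 36 + 32 = 68
  … (7 splits in total)
Best: vehicle 1 Spruce → Thorn → Spruce = 24; vehicle 2 Spruce → Hadley → Cedar → Orwell → Spruce = 36; combined 60.

Minimum combined distance: 60 m.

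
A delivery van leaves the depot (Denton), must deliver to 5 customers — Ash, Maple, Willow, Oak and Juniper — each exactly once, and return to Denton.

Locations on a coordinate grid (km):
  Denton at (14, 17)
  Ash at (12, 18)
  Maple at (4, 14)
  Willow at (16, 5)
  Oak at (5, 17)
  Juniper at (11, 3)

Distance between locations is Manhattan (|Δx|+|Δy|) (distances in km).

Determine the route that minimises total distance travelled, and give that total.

There are 60 distinct closed tours to check (reversals are equivalent).
Denton→Ash→Maple→Willow→Oak→Juniper→Denton: 3+12+21+23+20+17 = 96
Denton→Ash→Maple→Willow→Juniper→Oak→Denton: 3+12+21+7+20+9 = 72
Denton→Ash→Maple→Oak→Willow→Juniper→Denton: 3+12+4+23+7+17 = 66
Denton→Ash→Maple→Oak→Juniper→Willow→Denton: 3+12+4+20+7+14 = 60
Denton→Ash→Maple→Juniper→Willow→Oak→Denton: 3+12+18+7+23+9 = 72
Denton→Ash→Maple→Juniper→Oak→Willow→Denton: 3+12+18+20+23+14 = 90
Denton→Ash→Willow→Maple→Oak→Juniper→Denton: 3+17+21+4+20+17 = 82
Denton→Ash→Willow→Maple→Juniper→Oak→Denton: 3+17+21+18+20+9 = 88
Denton→Ash→Willow→Oak→Maple→Juniper→Denton: 3+17+23+4+18+17 = 82
Denton→Ash→Willow→Oak→Juniper→Maple→Denton: 3+17+23+20+18+13 = 94
Denton→Ash→Willow→Juniper→Maple→Oak→Denton: 3+17+7+18+4+9 = 58
Denton→Ash→Willow→Juniper→Oak→Maple→Denton: 3+17+7+20+4+13 = 64
Denton→Ash→Oak→Maple→Willow→Juniper→Denton: 3+8+4+21+7+17 = 60
Denton→Ash→Oak→Maple→Juniper→Willow→Denton: 3+8+4+18+7+14 = 54
… (46 more)
The minimum is 54.
One optimal route: Denton → Ash → Oak → Maple → Juniper → Willow → Denton (or its reverse).

Minimum total distance: 54 km.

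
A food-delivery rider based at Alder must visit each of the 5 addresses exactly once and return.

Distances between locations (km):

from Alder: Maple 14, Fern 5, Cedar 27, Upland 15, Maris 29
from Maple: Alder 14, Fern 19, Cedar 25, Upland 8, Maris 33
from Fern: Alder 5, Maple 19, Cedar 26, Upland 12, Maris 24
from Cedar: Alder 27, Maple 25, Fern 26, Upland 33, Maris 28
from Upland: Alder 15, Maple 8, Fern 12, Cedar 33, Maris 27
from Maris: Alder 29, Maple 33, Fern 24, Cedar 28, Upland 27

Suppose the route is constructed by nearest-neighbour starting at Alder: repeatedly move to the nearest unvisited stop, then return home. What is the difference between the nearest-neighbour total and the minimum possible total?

From Alder: Fern=5, Maple=14, Upland=15, Cedar=27, Maris=29 → choose Fern (5).
From Fern: Upland=12, Maple=19, Maris=24, Cedar=26 → choose Upland (12).
From Upland: Maple=8, Maris=27, Cedar=33 → choose Maple (8).
From Maple: Cedar=25, Maris=33 → choose Cedar (25).
From Cedar: Maris=28 → choose Maris (28).
NN route Alder → Fern → Upland → Maple → Cedar → Maris → Alder costs 107.
Optimal: Alder → Fern → Maris → Cedar → Maple → Upland → Alder costs 105 (by enumerating all 60 distinct tours).
Excess = 107 − 105 = 2.

Excess over optimum: 2 km.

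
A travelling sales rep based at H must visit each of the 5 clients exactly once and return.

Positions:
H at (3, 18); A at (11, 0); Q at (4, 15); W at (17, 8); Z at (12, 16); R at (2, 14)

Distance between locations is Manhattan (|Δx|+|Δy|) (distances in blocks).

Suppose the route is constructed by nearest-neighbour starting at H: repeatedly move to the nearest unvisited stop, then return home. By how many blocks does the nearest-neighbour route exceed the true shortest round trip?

From H: Q=4, R=5, Z=11, W=24, A=26 → choose Q (4).
From Q: R=3, Z=9, W=20, A=22 → choose R (3).
From R: Z=12, W=21, A=23 → choose Z (12).
From Z: W=13, A=17 → choose W (13).
From W: A=14 → choose A (14).
NN route H → Q → R → Z → W → A → H costs 72.
Optimal: H → Q → Z → W → A → R → H costs 68 (by enumerating all 60 distinct tours).
Excess = 72 − 68 = 4.

Excess over optimum: 4 blocks.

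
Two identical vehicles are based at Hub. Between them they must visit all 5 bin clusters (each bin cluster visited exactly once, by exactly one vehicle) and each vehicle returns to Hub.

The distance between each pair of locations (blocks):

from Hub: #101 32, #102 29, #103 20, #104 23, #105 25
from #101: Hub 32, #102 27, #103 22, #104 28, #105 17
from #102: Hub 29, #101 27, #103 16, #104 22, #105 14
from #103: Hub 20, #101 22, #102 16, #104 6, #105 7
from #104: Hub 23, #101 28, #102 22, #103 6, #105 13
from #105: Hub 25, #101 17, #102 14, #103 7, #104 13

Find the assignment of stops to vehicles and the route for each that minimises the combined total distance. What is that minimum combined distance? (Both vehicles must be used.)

There are 2^4 − 1 = 15 ways to divide the 5 stops into two non-empty groups. For each, the best each vehicle can do is its own shortest tour through its group:
  {#101} + {#102, #103, #104, #105}: 64 + 79 = 143
  {#102} + {#101, #103, #104, #105}: 58 + 85 = 143
  {#101, #102} + {#103, #104, #105}: 88 + 61 = 149
  {#103} + {#101, #102, #104, #105}: 40 + 108 = 148
  {#101, #103} + {#102, #104, #105}: 74 + 79 = 153
  {#102, #103} + {#101, #104, #105}: 65 + 85 = 150
  … (15 splits in total)
  {#103, #104} + {#101, #102, #105}: 49 + 92 = 141  ← best
Best: vehicle 1 Hub → #103 → #104 → Hub = 49; vehicle 2 Hub → #101 → #105 → #102 → Hub = 92; combined 141.

Minimum combined distance: 141 blocks.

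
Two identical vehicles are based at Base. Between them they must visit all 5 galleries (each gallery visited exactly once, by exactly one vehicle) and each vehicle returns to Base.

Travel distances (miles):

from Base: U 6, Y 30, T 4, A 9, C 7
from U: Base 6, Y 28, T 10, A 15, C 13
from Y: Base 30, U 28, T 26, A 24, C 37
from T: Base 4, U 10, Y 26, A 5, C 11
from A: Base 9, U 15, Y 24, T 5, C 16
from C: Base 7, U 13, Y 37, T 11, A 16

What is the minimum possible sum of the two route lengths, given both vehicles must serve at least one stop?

There are 2^4 − 1 = 15 ways to divide the 5 stops into two non-empty groups. For each, the best each vehicle can do is its own shortest tour through its group:
  {U} + {Y, T, A, C}: 12 + 77 = 89
  {Y} + {U, T, A, C}: 60 + 44 = 104
  {U, Y} + {T, A, C}: 64 + 32 = 96
  {T} + {U, Y, A, C}: 8 + 81 = 89
  {U, T} + {Y, A, C}: 20 + 77 = 97
  {Y, T} + {U, A, C}: 60 + 44 = 104
  … (15 splits in total)
  {U, Y, T, A} + {C}: 67 + 14 = 81  ← best
Best: vehicle 1 Base → U → Y → A → T → Base = 67; vehicle 2 Base → C → Base = 14; combined 81.

Minimum combined distance: 81 miles.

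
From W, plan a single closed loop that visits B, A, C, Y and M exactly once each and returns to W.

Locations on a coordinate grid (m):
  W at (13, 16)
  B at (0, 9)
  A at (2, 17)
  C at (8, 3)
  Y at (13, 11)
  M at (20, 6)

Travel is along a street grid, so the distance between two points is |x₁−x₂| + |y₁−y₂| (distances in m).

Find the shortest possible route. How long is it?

W→B→A→C→Y→M→W: 20+10+20+13+12+17 = 92
W→B→A→C→M→Y→W: 20+10+20+15+12+5 = 82
W→B→A→Y→C→M→W: 20+10+17+13+15+17 = 92
W→B→A→Y→M→C→W: 20+10+17+12+15+18 = 92
W→B→A→M→C→Y→W: 20+10+29+15+13+5 = 92
W→B→A→M→Y→C→W: 20+10+29+12+13+18 = 102
W→B→C→A→Y→M→W: 20+14+20+17+12+17 = 100
W→B→C→A→M→Y→W: 20+14+20+29+12+5 = 100
W→B→C→Y→A→M→W: 20+14+13+17+29+17 = 110
W→B→C→Y→M→A→W: 20+14+13+12+29+12 = 100
W→B→C→M→A→Y→W: 20+14+15+29+17+5 = 100
W→B→C→M→Y→A→W: 20+14+15+12+17+12 = 90
W→B→Y→A→C→M→W: 20+15+17+20+15+17 = 104
W→B→Y→A→M→C→W: 20+15+17+29+15+18 = 114
… (46 more)
W→A→B→C→M→Y→W: 12+10+14+15+12+5 = 68  ← best
The minimum is 68.
One optimal route: W → A → B → C → M → Y → W (or its reverse).

Shortest round trip = 68 m.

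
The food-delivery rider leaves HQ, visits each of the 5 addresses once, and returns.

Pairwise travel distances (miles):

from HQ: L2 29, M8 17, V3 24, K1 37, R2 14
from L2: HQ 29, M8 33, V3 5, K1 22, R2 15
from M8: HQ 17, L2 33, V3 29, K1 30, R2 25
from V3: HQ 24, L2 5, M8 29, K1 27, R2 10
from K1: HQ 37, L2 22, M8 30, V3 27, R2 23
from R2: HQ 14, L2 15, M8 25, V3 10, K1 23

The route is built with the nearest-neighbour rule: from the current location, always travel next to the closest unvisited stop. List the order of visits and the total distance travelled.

From HQ: distances to unvisited — R2=14, M8=17, V3=24, L2=29, K1=37. Nearest is R2 (14).
From R2: distances to unvisited — V3=10, L2=15, K1=23, M8=25. Nearest is V3 (10).
From V3: distances to unvisited — L2=5, K1=27, M8=29. Nearest is L2 (5).
From L2: distances to unvisited — K1=22, M8=33. Nearest is K1 (22).
From K1: distances to unvisited — M8=30. Nearest is M8 (30).
Return M8→HQ: 17.
Total = 14 + 10 + 5 + 22 + 30 + 17 = 98.

Total distance 98 miles via the nearest-neighbour route HQ → R2 → V3 → L2 → K1 → M8 → HQ.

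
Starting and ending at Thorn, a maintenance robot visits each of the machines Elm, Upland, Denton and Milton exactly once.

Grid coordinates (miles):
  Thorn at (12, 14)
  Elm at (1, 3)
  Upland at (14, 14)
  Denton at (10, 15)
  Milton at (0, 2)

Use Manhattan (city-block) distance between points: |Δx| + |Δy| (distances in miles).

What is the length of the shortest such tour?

54 miles — the shortest possible round trip.

With 4 stops there are 4!/2 = 12 distinct round trips (a route and its reverse cost the same).
Thorn→Elm→Upland→Denton→Milton→Thorn: 22+24+5+23+24 = 98
Thorn→Elm→Upland→Milton→Denton→Thorn: 22+24+26+23+3 = 98
Thorn→Elm→Denton→Upland→Milton→Thorn: 22+21+5+26+24 = 98
Thorn→Elm→Denton→Milton→Upland→Thorn: 22+21+23+26+2 = 94
Thorn→Elm→Milton→Upland→Denton→Thorn: 22+2+26+5+3 = 58
Thorn→Elm→Milton→Denton→Upland→Thorn: 22+2+23+5+2 = 54
Thorn→Upland→Elm→Denton→Milton→Thorn: 2+24+21+23+24 = 94
Thorn→Upland→Elm→Milton→Denton→Thorn: 2+24+2+23+3 = 54
Thorn→Upland→Denton→Elm→Milton→Thorn: 2+5+21+2+24 = 54
Thorn→Upland→Milton→Elm→Denton→Thorn: 2+26+2+21+3 = 54
Thorn→Denton→Elm→Upland→Milton→Thorn: 3+21+24+26+24 = 98
Thorn→Denton→Upland→Elm→Milton→Thorn: 3+5+24+2+24 = 58
The minimum is 54.
One optimal route: Thorn → Elm → Milton → Denton → Upland → Thorn (or its reverse).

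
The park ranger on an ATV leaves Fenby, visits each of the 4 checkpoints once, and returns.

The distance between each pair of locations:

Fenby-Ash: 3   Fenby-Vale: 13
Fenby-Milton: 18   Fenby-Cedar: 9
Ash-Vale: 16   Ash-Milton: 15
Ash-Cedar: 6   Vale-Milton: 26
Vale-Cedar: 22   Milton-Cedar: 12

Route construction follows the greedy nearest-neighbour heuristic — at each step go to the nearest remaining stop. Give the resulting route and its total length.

Nearest-neighbour total = 60; route Fenby → Ash → Cedar → Milton → Vale → Fenby.

From Fenby: distances to unvisited — Ash=3, Cedar=9, Vale=13, Milton=18. Nearest is Ash (3).
From Ash: distances to unvisited — Cedar=6, Milton=15, Vale=16. Nearest is Cedar (6).
From Cedar: distances to unvisited — Milton=12, Vale=22. Nearest is Milton (12).
From Milton: distances to unvisited — Vale=26. Nearest is Vale (26).
Return Vale→Fenby: 13.
Total = 3 + 6 + 12 + 26 + 13 = 60.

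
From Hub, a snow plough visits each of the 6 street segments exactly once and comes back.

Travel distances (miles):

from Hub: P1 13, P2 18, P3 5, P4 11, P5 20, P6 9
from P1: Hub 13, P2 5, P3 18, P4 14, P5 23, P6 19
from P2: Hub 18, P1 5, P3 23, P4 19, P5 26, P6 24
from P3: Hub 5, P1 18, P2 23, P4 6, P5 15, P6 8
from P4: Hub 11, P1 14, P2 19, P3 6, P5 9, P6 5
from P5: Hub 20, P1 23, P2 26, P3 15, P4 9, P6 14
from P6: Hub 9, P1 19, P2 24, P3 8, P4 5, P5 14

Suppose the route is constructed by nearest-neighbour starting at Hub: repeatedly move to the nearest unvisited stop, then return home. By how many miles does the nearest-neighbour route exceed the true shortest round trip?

The nearest-neighbour route is 5 miles longer than optimal.

From Hub: P3=5, P6=9, P4=11, P1=13, P2=18, P5=20 → choose P3 (5).
From P3: P4=6, P6=8, P5=15, P1=18, P2=23 → choose P4 (6).
From P4: P6=5, P5=9, P1=14, P2=19 → choose P6 (5).
From P6: P5=14, P1=19, P2=24 → choose P5 (14).
From P5: P1=23, P2=26 → choose P1 (23).
From P1: P2=5 → choose P2 (5).
NN route Hub → P3 → P4 → P6 → P5 → P1 → P2 → Hub costs 76.
Optimal: Hub → P1 → P2 → P5 → P4 → P6 → P3 → Hub costs 71 (by enumerating all 360 distinct tours).
Excess = 76 − 71 = 5.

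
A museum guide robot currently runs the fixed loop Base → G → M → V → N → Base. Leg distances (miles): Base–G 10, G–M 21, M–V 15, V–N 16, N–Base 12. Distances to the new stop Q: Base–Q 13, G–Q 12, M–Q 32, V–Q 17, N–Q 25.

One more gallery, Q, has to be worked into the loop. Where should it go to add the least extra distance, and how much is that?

Insertion cost between consecutive stops i–j is d(i,Q) + d(Q,j) − d(i,j):
  between Base and G: 13 + 12 − 10 = 15
  between G and M: 12 + 32 − 21 = 23
  between M and V: 32 + 17 − 15 = 34
  between V and N: 17 + 25 − 16 = 26
  between N and Base: 25 + 13 − 12 = 26
Cheapest insertion is between Base and G, adding 15.
New total = 74 + 15 = 89.

Adding 15 miles by placing Q on the Base–G leg.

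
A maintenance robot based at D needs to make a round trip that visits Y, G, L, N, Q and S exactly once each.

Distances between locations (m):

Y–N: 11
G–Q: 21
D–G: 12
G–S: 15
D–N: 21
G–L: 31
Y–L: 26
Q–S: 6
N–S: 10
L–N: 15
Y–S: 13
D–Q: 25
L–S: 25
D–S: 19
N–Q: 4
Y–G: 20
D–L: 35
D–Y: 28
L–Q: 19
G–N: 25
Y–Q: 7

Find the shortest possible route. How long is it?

Minimum total distance: 101 m.

D→Y→G→L→N→Q→S→D: 28+20+31+15+4+6+19 = 123
D→Y→G→L→N→S→Q→D: 28+20+31+15+10+6+25 = 135
D→Y→G→L→Q→N→S→D: 28+20+31+19+4+10+19 = 131
D→Y→G→L→Q→S→N→D: 28+20+31+19+6+10+21 = 135
D→Y→G→L→S→N→Q→D: 28+20+31+25+10+4+25 = 143
D→Y→G→L→S→Q→N→D: 28+20+31+25+6+4+21 = 135
D→Y→G→N→L→Q→S→D: 28+20+25+15+19+6+19 = 132
D→Y→G→N→L→S→Q→D: 28+20+25+15+25+6+25 = 144
… (352 more)
D→G→L→N→Y→Q→S→D: 12+31+15+11+7+6+19 = 101  ← best
The minimum is 101.
One optimal route: D → G → L → N → Y → Q → S → D (or its reverse).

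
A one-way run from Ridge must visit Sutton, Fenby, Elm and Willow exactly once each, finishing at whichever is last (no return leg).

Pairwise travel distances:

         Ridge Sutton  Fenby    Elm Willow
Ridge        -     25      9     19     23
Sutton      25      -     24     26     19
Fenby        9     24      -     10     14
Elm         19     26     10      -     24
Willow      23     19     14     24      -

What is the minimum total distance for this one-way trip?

There are 4! = 24 possible orderings.
Ridge → Sutton → Fenby → Elm → Willow: 25+24+10+24 = 83
Ridge → Sutton → Fenby → Willow → Elm: 25+24+14+24 = 87
Ridge → Sutton → Elm → Fenby → Willow: 25+26+10+14 = 75
Ridge → Sutton → Elm → Willow → Fenby: 25+26+24+14 = 89
Ridge → Sutton → Willow → Fenby → Elm: 25+19+14+10 = 68
Ridge → Sutton → Willow → Elm → Fenby: 25+19+24+10 = 78
Ridge → Fenby → Sutton → Elm → Willow: 9+24+26+24 = 83
Ridge → Fenby → Sutton → Willow → Elm: 9+24+19+24 = 76
Ridge → Fenby → Elm → Sutton → Willow: 9+10+26+19 = 64
Ridge → Fenby → Elm → Willow → Sutton: 9+10+24+19 = 62
Ridge → Fenby → Willow → Sutton → Elm: 9+14+19+26 = 68
Ridge → Fenby → Willow → Elm → Sutton: 9+14+24+26 = 73
Ridge → Elm → Sutton → Fenby → Willow: 19+26+24+14 = 83
Ridge → Elm → Sutton → Willow → Fenby: 19+26+19+14 = 78
… (10 more)
The minimum is 62.
One shortest path: Ridge → Fenby → Elm → Willow → Sutton.

62 — the minimum one-way total.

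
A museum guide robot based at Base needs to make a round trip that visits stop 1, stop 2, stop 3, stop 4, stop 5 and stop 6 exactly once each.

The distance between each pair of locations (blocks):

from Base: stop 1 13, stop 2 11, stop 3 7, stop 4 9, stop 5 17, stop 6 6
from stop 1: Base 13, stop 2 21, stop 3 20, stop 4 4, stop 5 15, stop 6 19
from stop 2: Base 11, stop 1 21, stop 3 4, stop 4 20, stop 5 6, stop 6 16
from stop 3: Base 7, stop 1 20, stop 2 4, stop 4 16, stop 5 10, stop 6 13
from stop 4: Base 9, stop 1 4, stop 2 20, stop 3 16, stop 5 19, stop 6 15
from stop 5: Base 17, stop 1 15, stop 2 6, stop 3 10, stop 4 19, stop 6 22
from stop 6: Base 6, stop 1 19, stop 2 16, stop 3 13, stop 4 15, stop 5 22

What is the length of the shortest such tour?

Minimum total distance: 57 blocks.

Base → stop 1 → stop 2 → stop 3 → stop 4 → stop 5 → stop 6 → Base: 13+21+4+16+19+22+6 = 101
Base → stop 1 → stop 2 → stop 3 → stop 4 → stop 6 → stop 5 → Base: 13+21+4+16+15+22+17 = 108
Base → stop 1 → stop 2 → stop 3 → stop 5 → stop 4 → stop 6 → Base: 13+21+4+10+19+15+6 = 88
Base → stop 1 → stop 2 → stop 3 → stop 5 → stop 6 → stop 4 → Base: 13+21+4+10+22+15+9 = 94
Base → stop 1 → stop 2 → stop 3 → stop 6 → stop 4 → stop 5 → Base: 13+21+4+13+15+19+17 = 102
Base → stop 1 → stop 2 → stop 3 → stop 6 → stop 5 → stop 4 → Base: 13+21+4+13+22+19+9 = 101
Base → stop 1 → stop 2 → stop 4 → stop 3 → stop 5 → stop 6 → Base: 13+21+20+16+10+22+6 = 108
Base → stop 1 → stop 2 → stop 4 → stop 3 → stop 6 → stop 5 → Base: 13+21+20+16+13+22+17 = 122
… (352 more)
Base → stop 3 → stop 2 → stop 5 → stop 1 → stop 4 → stop 6 → Base: 7+4+6+15+4+15+6 = 57  ← best
The minimum is 57.
One optimal route: Base → stop 3 → stop 2 → stop 5 → stop 1 → stop 4 → stop 6 → Base (or its reverse).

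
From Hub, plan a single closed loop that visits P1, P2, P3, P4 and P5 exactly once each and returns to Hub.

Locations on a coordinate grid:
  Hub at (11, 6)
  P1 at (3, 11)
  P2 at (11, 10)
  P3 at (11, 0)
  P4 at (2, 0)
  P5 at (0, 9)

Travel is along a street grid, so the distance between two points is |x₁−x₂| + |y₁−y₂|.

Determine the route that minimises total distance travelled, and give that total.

There are 60 distinct closed tours to check (reversals are equivalent).
Hub - P1 - P2 - P3 - P4 - P5 - Hub: 13+9+10+9+11+14 = 66
Hub - P1 - P2 - P3 - P5 - P4 - Hub: 13+9+10+20+11+15 = 78
Hub - P1 - P2 - P4 - P3 - P5 - Hub: 13+9+19+9+20+14 = 84
Hub - P1 - P2 - P4 - P5 - P3 - Hub: 13+9+19+11+20+6 = 78
Hub - P1 - P2 - P5 - P3 - P4 - Hub: 13+9+12+20+9+15 = 78
Hub - P1 - P2 - P5 - P4 - P3 - Hub: 13+9+12+11+9+6 = 60
Hub - P1 - P3 - P2 - P4 - P5 - Hub: 13+19+10+19+11+14 = 86
Hub - P1 - P3 - P2 - P5 - P4 - Hub: 13+19+10+12+11+15 = 80
Hub - P1 - P3 - P4 - P2 - P5 - Hub: 13+19+9+19+12+14 = 86
Hub - P1 - P3 - P4 - P5 - P2 - Hub: 13+19+9+11+12+4 = 68
Hub - P1 - P3 - P5 - P2 - P4 - Hub: 13+19+20+12+19+15 = 98
Hub - P1 - P3 - P5 - P4 - P2 - Hub: 13+19+20+11+19+4 = 86
Hub - P1 - P4 - P2 - P3 - P5 - Hub: 13+12+19+10+20+14 = 88
Hub - P1 - P4 - P2 - P5 - P3 - Hub: 13+12+19+12+20+6 = 82
… (46 more)
Hub - P2 - P1 - P5 - P4 - P3 - Hub: 4+9+5+11+9+6 = 44  ← best
The minimum is 44.
One optimal route: Hub → P2 → P1 → P5 → P4 → P3 → Hub (or its reverse).

Shortest round trip = 44.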